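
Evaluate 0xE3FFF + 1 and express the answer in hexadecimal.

The trailing 3 digits are F (max in base 16), so adding 1 cascades: they roll to 0 and the next digit up increments.

0xE4000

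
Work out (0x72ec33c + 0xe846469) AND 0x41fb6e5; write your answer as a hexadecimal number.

Add column by column in base 16, right to left:
  c+9 = 5 carry 1
  3+6+1 = a
  3+4 = 7
  c+6 = 2 carry 1
  e+4+1 = 3 carry 1
  2+8+1 = b
  7+e = 5 carry 1
  final carry 1
Sum = 0x15b327a5; now AND with 0x41fb6e5:
  1&0=0, 5&4=4, b&1=1, 3&f=3, 2&b=2, 7&6=6, a&e=a, 5&5=5

0x41326a5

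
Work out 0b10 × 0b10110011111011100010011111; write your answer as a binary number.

0b101100111110111000100111110

Multiply each base-2 digit by 2, carrying:
  1×2 = 2 → write 0 carry 1
  1×2+1 = 3 → write 1 carry 1
  1×2+1 = 3 → write 1 carry 1
  1×2+1 = 3 → write 1 carry 1
  1×2+1 = 3 → write 1 carry 1
  0×2+1 = 1 → write 1
  0×2 = 0 → write 0
  1×2 = 2 → write 0 carry 1
  0×2+1 = 1 → write 1
  0×2 = 0 → write 0
  0×2 = 0 → write 0
  1×2 = 2 → write 0 carry 1
  1×2+1 = 3 → write 1 carry 1
  1×2+1 = 3 → write 1 carry 1
  0×2+1 = 1 → write 1
  1×2 = 2 → write 0 carry 1
  1×2+1 = 3 → write 1 carry 1
  1×2+1 = 3 → write 1 carry 1
  1×2+1 = 3 → write 1 carry 1
  1×2+1 = 3 → write 1 carry 1
  0×2+1 = 1 → write 1
  0×2 = 0 → write 0
  1×2 = 2 → write 0 carry 1
  1×2+1 = 3 → write 1 carry 1
  0×2+1 = 1 → write 1
  1×2 = 2 → write 0 carry 1
  remaining carry: 1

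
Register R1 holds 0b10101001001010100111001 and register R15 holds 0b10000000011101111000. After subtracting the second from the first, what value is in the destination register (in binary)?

Subtract column by column in base 2:
  1-0 → 1
  0-0 → 0
  0-0 → 0
  1-1 → 0
  1-1 → 0
  1-1 → 0
  0-1 → 1 (borrow)
  0-0-1 → 1 (borrow)
  1-1-1 → 1 (borrow)
  0-1-1 → 0 (borrow)
  1-1-1 → 1 (borrow)
  0-0-1 → 1 (borrow)
  1-0-1 → 0
  0-0 → 0
  0-0 → 0
  1-0 → 1
  0-0 → 0
  0-0 → 0
  1-0 → 1
  0-1 → 1 (borrow)
  1-0-1 → 0
  0-0 → 0
  1-0 → 1

0b10011001000110111000001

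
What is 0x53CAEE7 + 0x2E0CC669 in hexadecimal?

0x33497550

Add column by column in base 16, right to left:
  7+9 = 0 carry 1
  E+6+1 = 5 carry 1
  E+6+1 = 5 carry 1
  A+C+1 = 7 carry 1
  C+C+1 = 9 carry 1
  3+0+1 = 4
  5+E = 3 carry 1
  0+2+1 = 3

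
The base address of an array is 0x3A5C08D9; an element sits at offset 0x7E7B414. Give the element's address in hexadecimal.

0x4243BCED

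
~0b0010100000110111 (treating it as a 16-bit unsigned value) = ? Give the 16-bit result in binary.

0b1101011111001000

Invert each bit: 0010100000110111 → 1101011111001000.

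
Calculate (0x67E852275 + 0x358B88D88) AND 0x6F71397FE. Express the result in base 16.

0xD71187FC

Add column by column in base 16, right to left:
  5+8 = D
  7+8 = F
  2+D = F
  2+8 = A
  5+8 = D
  8+B = 3 carry 1
  E+8+1 = 7 carry 1
  7+5+1 = D
  6+3 = 9
Sum = 0x9D73DAFFD; now AND with 0x6F71397FE:
  9&6=0, D&F=D, 7&7=7, 3&1=1, D&3=1, A&9=8, F&7=7, F&F=F, D&E=C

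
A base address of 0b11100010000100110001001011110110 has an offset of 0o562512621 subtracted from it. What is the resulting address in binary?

0b11011100010010000111110101100101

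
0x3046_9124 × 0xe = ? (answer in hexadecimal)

Multiply each base-16 digit by 14, carrying:
  4×14 = 56 → write 8 carry 3
  2×14+3 = 31 → write f carry 1
  1×14+1 = 15 → write f
  9×14 = 126 → write e carry 7
  6×14+7 = 91 → write b carry 5
  4×14+5 = 61 → write d carry 3
  0×14+3 = 3 → write 3
  3×14 = 42 → write a carry 2
  remaining carry: 2

0x2a3dbeff8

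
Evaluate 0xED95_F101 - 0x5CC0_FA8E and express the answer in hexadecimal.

Subtract column by column in base 16:
  1-E → 3 (borrow)
  0-8-1 → 7 (borrow)
  1-A-1 → 6 (borrow)
  F-F-1 → F (borrow)
  5-0-1 → 4
  9-C → D (borrow)
  D-C-1 → 0
  E-5 → 9

0x90D4F673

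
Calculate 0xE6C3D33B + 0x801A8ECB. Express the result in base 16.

0x166DE6206

Add column by column in base 16, right to left:
  B+B = 6 carry 1
  3+C+1 = 0 carry 1
  3+E+1 = 2 carry 1
  D+8+1 = 6 carry 1
  3+A+1 = E
  C+1 = D
  6+0 = 6
  E+8 = 6 carry 1
  final carry 1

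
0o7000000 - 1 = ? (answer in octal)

0o6777777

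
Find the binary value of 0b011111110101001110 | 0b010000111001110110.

0b011111111101111110

OR bit by bit (1 where either bit is 1):
  011111110101001110
| 010000111001110110
= 011111111101111110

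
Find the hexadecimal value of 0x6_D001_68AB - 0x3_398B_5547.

Subtract column by column in base 16:
  B-7 → 4
  A-4 → 6
  8-5 → 3
  6-5 → 1
  1-B → 6 (borrow)
  0-8-1 → 7 (borrow)
  0-9-1 → 6 (borrow)
  D-3-1 → 9
  6-3 → 3

0x396761364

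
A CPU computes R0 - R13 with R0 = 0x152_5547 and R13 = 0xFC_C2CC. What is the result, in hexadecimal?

Subtract column by column in base 16:
  7-C → B (borrow)
  4-C-1 → 7 (borrow)
  5-2-1 → 2
  5-C → 9 (borrow)
  2-C-1 → 5 (borrow)
  5-F-1 → 5 (borrow)
  1-0-1 → 0

0x55927B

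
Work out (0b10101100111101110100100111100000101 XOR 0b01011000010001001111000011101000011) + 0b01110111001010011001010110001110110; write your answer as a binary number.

First 0b10101100111101110100100111100000101 XOR 0b01011000010001001111000011101000011 = 0b11110100101100111011100100001000110.
Add column by column in base 2, right to left:
  0+0 = 0
  1+1 = 0 carry 1
  1+1+1 = 1 carry 1
  0+0+1 = 1
  0+1 = 1
  0+1 = 1
  1+1 = 0 carry 1
  0+0+1 = 1
  0+0 = 0
  0+0 = 0
  0+1 = 1
  1+1 = 0 carry 1
  0+0+1 = 1
  0+1 = 1
  1+0 = 1
  1+1 = 0 carry 1
  1+0+1 = 0 carry 1
  0+0+1 = 1
  1+1 = 0 carry 1
  1+1+1 = 1 carry 1
  1+0+1 = 0 carry 1
  0+0+1 = 1
  0+1 = 1
  1+0 = 1
  1+1 = 0 carry 1
  0+0+1 = 1
  1+0 = 1
  0+1 = 1
  0+1 = 1
  1+1 = 0 carry 1
  0+0+1 = 1
  1+1 = 0 carry 1
  1+1+1 = 1 carry 1
  1+1+1 = 1 carry 1
  1+0+1 = 0 carry 1
  final carry 1

0b101101011110111010100111010010111100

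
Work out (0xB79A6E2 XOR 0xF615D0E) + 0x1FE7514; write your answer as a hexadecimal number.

0x6177100

First 0xB79A6E2 XOR 0xF615D0E = 0x418FBEC.
Add column by column in base 16, right to left:
  C+4 = 0 carry 1
  E+1+1 = 0 carry 1
  B+5+1 = 1 carry 1
  F+7+1 = 7 carry 1
  8+E+1 = 7 carry 1
  1+F+1 = 1 carry 1
  4+1+1 = 6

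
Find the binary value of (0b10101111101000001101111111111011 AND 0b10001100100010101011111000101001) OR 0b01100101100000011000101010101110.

0b10101111101000001101111111111011 AND 0b10001100100010101011111000101001 = 0b10001100100000001001111000101001.
Then OR with 0b01100101100000011000101010101110.

0b11101101100000011001111010101111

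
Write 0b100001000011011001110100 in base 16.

0x843674

Group the bits into nibbles: 1000 0100 0011 0110 0111 0100 → 843674.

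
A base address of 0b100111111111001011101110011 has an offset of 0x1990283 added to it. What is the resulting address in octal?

0b100111111111001011101110011 = 0o477713563 in octal.
0x1990283 = 0o146201203 in octal.
Add column by column in base 8, right to left:
  3+3 = 6
  6+0 = 6
  5+2 = 7
  3+1 = 4
  1+0 = 1
  7+2 = 1 carry 1
  7+6+1 = 6 carry 1
  7+4+1 = 4 carry 1
  4+1+1 = 6

0o646114766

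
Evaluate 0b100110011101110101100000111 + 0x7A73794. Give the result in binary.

0b1100011101100010001010011011

0x7A73794 = 0b111101001110011011110010100 in binary.
Add column by column in base 2, right to left:
  1+0 = 1
  1+0 = 1
  1+1 = 0 carry 1
  0+0+1 = 1
  0+1 = 1
  0+0 = 0
  0+0 = 0
  0+1 = 1
  1+1 = 0 carry 1
  1+1+1 = 1 carry 1
  0+1+1 = 0 carry 1
  1+0+1 = 0 carry 1
  0+1+1 = 0 carry 1
  1+1+1 = 1 carry 1
  1+0+1 = 0 carry 1
  1+0+1 = 0 carry 1
  0+1+1 = 0 carry 1
  1+1+1 = 1 carry 1
  1+1+1 = 1 carry 1
  1+0+1 = 0 carry 1
  0+0+1 = 1
  0+1 = 1
  1+0 = 1
  1+1 = 0 carry 1
  0+1+1 = 0 carry 1
  0+1+1 = 0 carry 1
  1+1+1 = 1 carry 1
  final carry 1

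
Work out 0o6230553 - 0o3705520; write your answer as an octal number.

0o2323033

Subtract column by column in base 8:
  3-0 → 3
  5-2 → 3
  5-5 → 0
  0-5 → 3 (borrow)
  3-0-1 → 2
  2-7 → 3 (borrow)
  6-3-1 → 2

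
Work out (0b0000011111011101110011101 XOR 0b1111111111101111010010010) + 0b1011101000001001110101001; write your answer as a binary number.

First 0b0000011111011101110011101 XOR 0b1111111111101111010010010 = 0b1111100000110010100001111.
Add column by column in base 2, right to left:
  1+1 = 0 carry 1
  1+0+1 = 0 carry 1
  1+0+1 = 0 carry 1
  1+1+1 = 1 carry 1
  0+0+1 = 1
  0+1 = 1
  0+0 = 0
  0+1 = 1
  1+1 = 0 carry 1
  0+1+1 = 0 carry 1
  1+0+1 = 0 carry 1
  0+0+1 = 1
  0+1 = 1
  1+0 = 1
  1+0 = 1
  0+0 = 0
  0+0 = 0
  0+0 = 0
  0+1 = 1
  0+0 = 0
  1+1 = 0 carry 1
  1+1+1 = 1 carry 1
  1+1+1 = 1 carry 1
  1+0+1 = 0 carry 1
  1+1+1 = 1 carry 1
  final carry 1

0b11011001000111100010111000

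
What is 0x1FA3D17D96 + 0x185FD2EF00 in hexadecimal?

Add column by column in base 16, right to left:
  6+0 = 6
  9+0 = 9
  D+F = C carry 1
  7+E+1 = 6 carry 1
  1+2+1 = 4
  D+D = A carry 1
  3+F+1 = 3 carry 1
  A+5+1 = 0 carry 1
  F+8+1 = 8 carry 1
  1+1+1 = 3

0x3803A46C96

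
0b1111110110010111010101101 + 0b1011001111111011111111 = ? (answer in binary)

0b10001010000010110110101100

Add column by column in base 2, right to left:
  1+1 = 0 carry 1
  0+1+1 = 0 carry 1
  1+1+1 = 1 carry 1
  1+1+1 = 1 carry 1
  0+1+1 = 0 carry 1
  1+1+1 = 1 carry 1
  0+1+1 = 0 carry 1
  1+1+1 = 1 carry 1
  0+0+1 = 1
  1+1 = 0 carry 1
  1+1+1 = 1 carry 1
  1+1+1 = 1 carry 1
  0+1+1 = 0 carry 1
  1+1+1 = 1 carry 1
  0+1+1 = 0 carry 1
  0+1+1 = 0 carry 1
  1+0+1 = 0 carry 1
  1+0+1 = 0 carry 1
  0+1+1 = 0 carry 1
  1+1+1 = 1 carry 1
  1+0+1 = 0 carry 1
  1+1+1 = 1 carry 1
  1+0+1 = 0 carry 1
  1+0+1 = 0 carry 1
  1+0+1 = 0 carry 1
  final carry 1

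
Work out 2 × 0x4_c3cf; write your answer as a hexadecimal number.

Multiply each base-16 digit by 2, carrying:
  f×2 = 30 → write e carry 1
  c×2+1 = 25 → write 9 carry 1
  3×2+1 = 7 → write 7
  c×2 = 24 → write 8 carry 1
  4×2+1 = 9 → write 9

0x9879e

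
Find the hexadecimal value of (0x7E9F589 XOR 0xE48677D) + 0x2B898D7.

0xC5A2BCB

First 0x7E9F589 XOR 0xE48677D = 0x9A192F4.
Add column by column in base 16, right to left:
  4+7 = B
  F+D = C carry 1
  2+8+1 = B
  9+9 = 2 carry 1
  1+8+1 = A
  A+B = 5 carry 1
  9+2+1 = C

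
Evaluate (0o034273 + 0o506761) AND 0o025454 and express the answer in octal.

0o1054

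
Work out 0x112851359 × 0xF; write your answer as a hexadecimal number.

Multiply each base-16 digit by 15, carrying:
  9×15 = 135 → write 7 carry 8
  5×15+8 = 83 → write 3 carry 5
  3×15+5 = 50 → write 2 carry 3
  1×15+3 = 18 → write 2 carry 1
  5×15+1 = 76 → write C carry 4
  8×15+4 = 124 → write C carry 7
  2×15+7 = 37 → write 5 carry 2
  1×15+2 = 17 → write 1 carry 1
  1×15+1 = 16 → write 0 carry 1
  remaining carry: 1

0x1015CC2237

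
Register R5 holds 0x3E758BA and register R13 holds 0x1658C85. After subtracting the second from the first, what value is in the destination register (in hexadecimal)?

Subtract column by column in base 16:
  A-5 → 5
  B-8 → 3
  8-C → C (borrow)
  5-8-1 → C (borrow)
  7-5-1 → 1
  E-6 → 8
  3-1 → 2

0x281CC35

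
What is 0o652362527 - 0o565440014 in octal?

Subtract column by column in base 8:
  7-4 → 3
  2-1 → 1
  5-0 → 5
  2-0 → 2
  6-4 → 2
  3-4 → 7 (borrow)
  2-5-1 → 4 (borrow)
  5-6-1 → 6 (borrow)
  6-5-1 → 0

0o64722513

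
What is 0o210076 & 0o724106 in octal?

AND each oct digit independently (no carries):
  2&7=2, 1&2=0, 0&4=0, 0&1=0, 7&0=0, 6&6=6

0o200006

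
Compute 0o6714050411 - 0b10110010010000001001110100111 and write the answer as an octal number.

0b10110010010000001001110100111 = 0o2622011647 in octal.
Subtract column by column in base 8:
  1-7 → 2 (borrow)
  1-4-1 → 4 (borrow)
  4-6-1 → 5 (borrow)
  0-1-1 → 6 (borrow)
  5-1-1 → 3
  0-0 → 0
  4-2 → 2
  1-2 → 7 (borrow)
  7-6-1 → 0
  6-2 → 4

0o4072036542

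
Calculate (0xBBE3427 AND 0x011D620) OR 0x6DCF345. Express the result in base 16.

0xBBE3427 AND 0x011D620 = 0x0101420.
Then OR with 0x6DCF345.

0x6DCF765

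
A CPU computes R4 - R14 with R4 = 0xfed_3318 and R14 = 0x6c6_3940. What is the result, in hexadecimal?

Subtract column by column in base 16:
  8-0 → 8
  1-4 → d (borrow)
  3-9-1 → 9 (borrow)
  3-3-1 → f (borrow)
  d-6-1 → 6
  e-c → 2
  f-6 → 9

0x926f9d8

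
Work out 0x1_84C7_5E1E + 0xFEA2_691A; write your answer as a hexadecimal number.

Add column by column in base 16, right to left:
  E+A = 8 carry 1
  1+1+1 = 3
  E+9 = 7 carry 1
  5+6+1 = C
  7+2 = 9
  C+A = 6 carry 1
  4+E+1 = 3 carry 1
  8+F+1 = 8 carry 1
  1+0+1 = 2

0x28369C738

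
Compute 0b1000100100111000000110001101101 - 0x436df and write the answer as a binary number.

0b1000100100101111101010110001110

0x436df = 0b1000011011011011111 in binary.
Subtract column by column in base 2:
  1-1 → 0
  0-1 → 1 (borrow)
  1-1-1 → 1 (borrow)
  1-1-1 → 1 (borrow)
  0-1-1 → 0 (borrow)
  1-0-1 → 0
  1-1 → 0
  0-1 → 1 (borrow)
  0-0-1 → 1 (borrow)
  0-1-1 → 0 (borrow)
  1-1-1 → 1 (borrow)
  1-0-1 → 0
  0-1 → 1 (borrow)
  0-1-1 → 0 (borrow)
  0-0-1 → 1 (borrow)
  0-0-1 → 1 (borrow)
  0-0-1 → 1 (borrow)
  0-0-1 → 1 (borrow)
  1-1-1 → 1 (borrow)
  1-0-1 → 0
  1-0 → 1
  0-0 → 0
  0-0 → 0
  1-0 → 1
  0-0 → 0
  0-0 → 0
  1-0 → 1
  0-0 → 0
  0-0 → 0
  0-0 → 0
  1-0 → 1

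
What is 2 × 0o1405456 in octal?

Multiply each base-8 digit by 2, carrying:
  6×2 = 12 → write 4 carry 1
  5×2+1 = 11 → write 3 carry 1
  4×2+1 = 9 → write 1 carry 1
  5×2+1 = 11 → write 3 carry 1
  0×2+1 = 1 → write 1
  4×2 = 8 → write 0 carry 1
  1×2+1 = 3 → write 3

0o3013134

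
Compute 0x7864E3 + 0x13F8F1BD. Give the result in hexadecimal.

Add column by column in base 16, right to left:
  3+D = 0 carry 1
  E+B+1 = A carry 1
  4+1+1 = 6
  6+F = 5 carry 1
  8+8+1 = 1 carry 1
  7+F+1 = 7 carry 1
  0+3+1 = 4
  0+1 = 1

0x147156A0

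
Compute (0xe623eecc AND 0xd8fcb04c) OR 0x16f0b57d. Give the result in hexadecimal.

0xd6f0b57d

0xe623eecc AND 0xd8fcb04c = 0xc020a04c.
Then OR with 0x16f0b57d.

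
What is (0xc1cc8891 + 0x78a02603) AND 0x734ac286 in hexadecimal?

0x32488284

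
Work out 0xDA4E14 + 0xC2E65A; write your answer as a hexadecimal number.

0x19D346E

Add column by column in base 16, right to left:
  4+A = E
  1+5 = 6
  E+6 = 4 carry 1
  4+E+1 = 3 carry 1
  A+2+1 = D
  D+C = 9 carry 1
  final carry 1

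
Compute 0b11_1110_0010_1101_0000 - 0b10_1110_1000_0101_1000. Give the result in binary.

0b1111101001111000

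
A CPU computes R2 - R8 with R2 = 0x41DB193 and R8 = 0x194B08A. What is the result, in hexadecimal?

0x2890109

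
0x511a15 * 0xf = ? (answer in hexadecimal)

0x4c0873b

Multiply each base-16 digit by 15, carrying:
  5×15 = 75 → write b carry 4
  1×15+4 = 19 → write 3 carry 1
  a×15+1 = 151 → write 7 carry 9
  1×15+9 = 24 → write 8 carry 1
  1×15+1 = 16 → write 0 carry 1
  5×15+1 = 76 → write c carry 4
  remaining carry: 4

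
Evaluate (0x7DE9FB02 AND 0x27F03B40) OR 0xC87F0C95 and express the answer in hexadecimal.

0xEDFF3F95

0x7DE9FB02 AND 0x27F03B40 = 0x25E03B00.
Then OR with 0xC87F0C95.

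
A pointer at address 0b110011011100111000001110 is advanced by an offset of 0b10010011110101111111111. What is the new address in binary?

0b1000101111011101000001101

Add column by column in base 2, right to left:
  0+1 = 1
  1+1 = 0 carry 1
  1+1+1 = 1 carry 1
  1+1+1 = 1 carry 1
  0+1+1 = 0 carry 1
  0+1+1 = 0 carry 1
  0+1+1 = 0 carry 1
  0+1+1 = 0 carry 1
  0+1+1 = 0 carry 1
  1+1+1 = 1 carry 1
  1+0+1 = 0 carry 1
  1+1+1 = 1 carry 1
  0+0+1 = 1
  0+1 = 1
  1+1 = 0 carry 1
  1+1+1 = 1 carry 1
  1+1+1 = 1 carry 1
  0+0+1 = 1
  1+0 = 1
  1+1 = 0 carry 1
  0+0+1 = 1
  0+0 = 0
  1+1 = 0 carry 1
  1+0+1 = 0 carry 1
  final carry 1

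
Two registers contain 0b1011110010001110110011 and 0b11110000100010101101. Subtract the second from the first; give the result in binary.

0b1000000001101100000110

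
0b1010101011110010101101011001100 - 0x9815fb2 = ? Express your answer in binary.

0b1001011111101111111101100011010

0x9815fb2 = 0b1001100000010101111110110010 in binary.
Subtract column by column in base 2:
  0-0 → 0
  0-1 → 1 (borrow)
  1-0-1 → 0
  1-0 → 1
  0-1 → 1 (borrow)
  0-1-1 → 0 (borrow)
  1-0-1 → 0
  1-1 → 0
  0-1 → 1 (borrow)
  1-1-1 → 1 (borrow)
  0-1-1 → 0 (borrow)
  1-1-1 → 1 (borrow)
  1-1-1 → 1 (borrow)
  0-0-1 → 1 (borrow)
  1-1-1 → 1 (borrow)
  0-0-1 → 1 (borrow)
  1-1-1 → 1 (borrow)
  0-0-1 → 1 (borrow)
  0-0-1 → 1 (borrow)
  1-0-1 → 0
  1-0 → 1
  1-0 → 1
  1-0 → 1
  0-1 → 1 (borrow)
  1-1-1 → 1 (borrow)
  0-0-1 → 1 (borrow)
  1-0-1 → 0
  0-1 → 1 (borrow)
  1-0-1 → 0
  0-0 → 0
  1-0 → 1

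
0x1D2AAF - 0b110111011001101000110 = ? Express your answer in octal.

0o273551

0x1D2AAF = 0o7225257 in octal.
0b110111011001101000110 = 0o6731506 in octal.
Subtract column by column in base 8:
  7-6 → 1
  5-0 → 5
  2-5 → 5 (borrow)
  5-1-1 → 3
  2-3 → 7 (borrow)
  2-7-1 → 2 (borrow)
  7-6-1 → 0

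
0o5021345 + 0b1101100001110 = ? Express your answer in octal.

0o5036763

0b1101100001110 = 0o15416 in octal.
Add column by column in base 8, right to left:
  5+6 = 3 carry 1
  4+1+1 = 6
  3+4 = 7
  1+5 = 6
  2+1 = 3
  0+0 = 0
  5+0 = 5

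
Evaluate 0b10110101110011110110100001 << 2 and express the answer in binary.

0b1011010111001111011010000100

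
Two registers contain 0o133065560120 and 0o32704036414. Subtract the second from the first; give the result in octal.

0o100161521504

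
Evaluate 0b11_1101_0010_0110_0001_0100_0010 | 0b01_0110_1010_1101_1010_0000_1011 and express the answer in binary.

OR bit by bit (1 where either bit is 1):
  11110100100110000101000010
| 01011010101101101000001011
= 11111110101111101101001011

0b11111110101111101101001011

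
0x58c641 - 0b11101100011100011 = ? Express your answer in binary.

0x58c641 = 0b10110001100011001000001 in binary.
Subtract column by column in base 2:
  1-1 → 0
  0-1 → 1 (borrow)
  0-0-1 → 1 (borrow)
  0-0-1 → 1 (borrow)
  0-0-1 → 1 (borrow)
  0-1-1 → 0 (borrow)
  1-1-1 → 1 (borrow)
  0-1-1 → 0 (borrow)
  0-0-1 → 1 (borrow)
  1-0-1 → 0
  1-0 → 1
  0-1 → 1 (borrow)
  0-1-1 → 0 (borrow)
  0-0-1 → 1 (borrow)
  1-1-1 → 1 (borrow)
  1-1-1 → 1 (borrow)
  0-1-1 → 0 (borrow)
  0-0-1 → 1 (borrow)
  0-0-1 → 1 (borrow)
  1-0-1 → 0
  1-0 → 1
  0-0 → 0
  1-0 → 1

0b10101101110110101011110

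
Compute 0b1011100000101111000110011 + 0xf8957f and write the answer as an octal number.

0b1011100000101111000110011 = 0o134057063 in octal.
0xf8957f = 0o76112577 in octal.
Add column by column in base 8, right to left:
  3+7 = 2 carry 1
  6+7+1 = 6 carry 1
  0+5+1 = 6
  7+2 = 1 carry 1
  5+1+1 = 7
  0+1 = 1
  4+6 = 2 carry 1
  3+7+1 = 3 carry 1
  1+0+1 = 2

0o232171662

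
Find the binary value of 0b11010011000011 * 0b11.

0b1001111001001001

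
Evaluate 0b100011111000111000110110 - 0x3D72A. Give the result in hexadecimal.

0x8BB70C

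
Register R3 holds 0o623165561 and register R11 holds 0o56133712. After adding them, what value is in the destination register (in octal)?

0o701321473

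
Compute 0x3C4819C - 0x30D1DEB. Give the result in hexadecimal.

Subtract column by column in base 16:
  C-B → 1
  9-E → B (borrow)
  1-D-1 → 3 (borrow)
  8-1-1 → 6
  4-D → 7 (borrow)
  C-0-1 → B
  3-3 → 0

0xB763B1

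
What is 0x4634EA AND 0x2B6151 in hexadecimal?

AND each hex digit independently (no carries):
  4&2=0, 6&B=2, 3&6=2, 4&1=0, E&5=4, A&1=0

0x022040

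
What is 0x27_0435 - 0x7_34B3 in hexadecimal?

0x1FCF82

Subtract column by column in base 16:
  5-3 → 2
  3-B → 8 (borrow)
  4-4-1 → F (borrow)
  0-3-1 → C (borrow)
  7-7-1 → F (borrow)
  2-0-1 → 1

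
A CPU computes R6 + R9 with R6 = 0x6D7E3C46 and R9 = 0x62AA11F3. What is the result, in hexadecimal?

0xD0284E39

Add column by column in base 16, right to left:
  6+3 = 9
  4+F = 3 carry 1
  C+1+1 = E
  3+1 = 4
  E+A = 8 carry 1
  7+A+1 = 2 carry 1
  D+2+1 = 0 carry 1
  6+6+1 = D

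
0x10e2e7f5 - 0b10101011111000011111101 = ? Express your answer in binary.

0x10e2e7f5 = 0b10000111000101110011111110101 in binary.
Subtract column by column in base 2:
  1-1 → 0
  0-0 → 0
  1-1 → 0
  0-1 → 1 (borrow)
  1-1-1 → 1 (borrow)
  1-1-1 → 1 (borrow)
  1-1-1 → 1 (borrow)
  1-1-1 → 1 (borrow)
  1-0-1 → 0
  1-0 → 1
  1-0 → 1
  0-0 → 0
  0-1 → 1 (borrow)
  1-1-1 → 1 (borrow)
  1-1-1 → 1 (borrow)
  1-1-1 → 1 (borrow)
  0-1-1 → 0 (borrow)
  1-0-1 → 0
  0-1 → 1 (borrow)
  0-0-1 → 1 (borrow)
  0-1-1 → 0 (borrow)
  1-0-1 → 0
  1-1 → 0
  1-0 → 1
  0-0 → 0
  0-0 → 0
  0-0 → 0
  0-0 → 0
  1-0 → 1

0b10000100011001111011011111000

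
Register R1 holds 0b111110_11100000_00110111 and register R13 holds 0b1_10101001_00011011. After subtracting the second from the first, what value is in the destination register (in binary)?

Subtract column by column in base 2:
  1-1 → 0
  1-1 → 0
  1-0 → 1
  0-1 → 1 (borrow)
  1-1-1 → 1 (borrow)
  1-0-1 → 0
  0-0 → 0
  0-0 → 0
  0-1 → 1 (borrow)
  0-0-1 → 1 (borrow)
  0-0-1 → 1 (borrow)
  0-1-1 → 0 (borrow)
  0-0-1 → 1 (borrow)
  1-1-1 → 1 (borrow)
  1-0-1 → 0
  1-1 → 0
  0-1 → 1 (borrow)
  1-0-1 → 0
  1-0 → 1
  1-0 → 1
  1-0 → 1
  1-0 → 1

0b1111010011011100011100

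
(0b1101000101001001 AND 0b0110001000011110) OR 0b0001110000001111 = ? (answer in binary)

0b1101000101001001 AND 0b0110001000011110 = 0b0100000000001000.
Then OR with 0b0001110000001111.

0b101110000001111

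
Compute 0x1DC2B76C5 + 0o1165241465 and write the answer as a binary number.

0b111100110000000001011100111111010

0x1DC2B76C5 = 0b111011100001010110111011011000101 in binary.
0o1165241465 = 0b1001110101010100001100110101 in binary.
Add column by column in base 2, right to left:
  1+1 = 0 carry 1
  0+0+1 = 1
  1+1 = 0 carry 1
  0+0+1 = 1
  0+1 = 1
  0+1 = 1
  1+0 = 1
  1+0 = 1
  0+1 = 1
  1+1 = 0 carry 1
  1+0+1 = 0 carry 1
  0+0+1 = 1
  1+0 = 1
  1+0 = 1
  1+1 = 0 carry 1
  0+0+1 = 1
  1+1 = 0 carry 1
  1+0+1 = 0 carry 1
  0+1+1 = 0 carry 1
  1+0+1 = 0 carry 1
  0+1+1 = 0 carry 1
  1+0+1 = 0 carry 1
  0+1+1 = 0 carry 1
  0+1+1 = 0 carry 1
  0+1+1 = 0 carry 1
  0+0+1 = 1
  1+0 = 1
  1+1 = 0 carry 1
  1+0+1 = 0 carry 1
  0+0+1 = 1
  1+0 = 1
  1+0 = 1
  1+0 = 1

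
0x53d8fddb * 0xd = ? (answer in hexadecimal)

0x44204e41f

Multiply each base-16 digit by 13, carrying:
  b×13 = 143 → write f carry 8
  d×13+8 = 177 → write 1 carry 11
  d×13+11 = 180 → write 4 carry 11
  f×13+11 = 206 → write e carry 12
  8×13+12 = 116 → write 4 carry 7
  d×13+7 = 176 → write 0 carry 11
  3×13+11 = 50 → write 2 carry 3
  5×13+3 = 68 → write 4 carry 4
  remaining carry: 4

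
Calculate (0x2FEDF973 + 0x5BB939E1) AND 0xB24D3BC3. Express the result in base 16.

0x82053340

Add column by column in base 16, right to left:
  3+1 = 4
  7+E = 5 carry 1
  9+9+1 = 3 carry 1
  F+3+1 = 3 carry 1
  D+9+1 = 7 carry 1
  E+B+1 = A carry 1
  F+B+1 = B carry 1
  2+5+1 = 8
Sum = 0x8BA73354; now AND with 0xB24D3BC3:
  8&B=8, B&2=2, A&4=0, 7&D=5, 3&3=3, 3&B=3, 5&C=4, 4&3=0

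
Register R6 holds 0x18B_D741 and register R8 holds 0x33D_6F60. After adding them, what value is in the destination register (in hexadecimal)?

0x4C946A1

Add column by column in base 16, right to left:
  1+0 = 1
  4+6 = A
  7+F = 6 carry 1
  D+6+1 = 4 carry 1
  B+D+1 = 9 carry 1
  8+3+1 = C
  1+3 = 4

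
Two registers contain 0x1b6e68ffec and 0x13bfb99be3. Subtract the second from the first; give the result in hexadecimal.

0x7aeaf6409

Subtract column by column in base 16:
  c-3 → 9
  e-e → 0
  f-b → 4
  f-9 → 6
  8-9 → f (borrow)
  6-b-1 → a (borrow)
  e-f-1 → e (borrow)
  6-b-1 → a (borrow)
  b-3-1 → 7
  1-1 → 0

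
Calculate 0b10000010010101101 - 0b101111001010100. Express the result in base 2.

Subtract column by column in base 2:
  1-0 → 1
  0-0 → 0
  1-1 → 0
  1-0 → 1
  0-1 → 1 (borrow)
  1-0-1 → 0
  0-1 → 1 (borrow)
  1-0-1 → 0
  0-0 → 0
  0-1 → 1 (borrow)
  1-1-1 → 1 (borrow)
  0-1-1 → 0 (borrow)
  0-1-1 → 0 (borrow)
  0-0-1 → 1 (borrow)
  0-1-1 → 0 (borrow)
  0-0-1 → 1 (borrow)
  1-0-1 → 0

0b1010011001011001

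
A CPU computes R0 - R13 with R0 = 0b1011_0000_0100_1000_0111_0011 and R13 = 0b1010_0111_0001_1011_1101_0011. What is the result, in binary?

0b10010010110010100000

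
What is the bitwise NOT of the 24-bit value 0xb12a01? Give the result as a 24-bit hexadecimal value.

0x4ed5fe

Each hex digit d becomes f−d:
  b→4, 1→e, 2→d, a→5, 0→f, 1→e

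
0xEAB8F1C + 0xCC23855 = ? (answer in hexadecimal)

Add column by column in base 16, right to left:
  C+5 = 1 carry 1
  1+5+1 = 7
  F+8 = 7 carry 1
  8+3+1 = C
  B+2 = D
  A+C = 6 carry 1
  E+C+1 = B carry 1
  final carry 1

0x1B6DC771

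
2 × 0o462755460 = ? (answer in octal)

0o1145733140

Multiply each base-8 digit by 2, carrying:
  0×2 = 0 → write 0
  6×2 = 12 → write 4 carry 1
  4×2+1 = 9 → write 1 carry 1
  5×2+1 = 11 → write 3 carry 1
  5×2+1 = 11 → write 3 carry 1
  7×2+1 = 15 → write 7 carry 1
  2×2+1 = 5 → write 5
  6×2 = 12 → write 4 carry 1
  4×2+1 = 9 → write 1 carry 1
  remaining carry: 1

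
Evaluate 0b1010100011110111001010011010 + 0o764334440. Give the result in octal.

0o2230225672

0b1010100011110111001010011010 = 0o1243671232 in octal.
Add column by column in base 8, right to left:
  2+0 = 2
  3+4 = 7
  2+4 = 6
  1+4 = 5
  7+3 = 2 carry 1
  6+3+1 = 2 carry 1
  3+4+1 = 0 carry 1
  4+6+1 = 3 carry 1
  2+7+1 = 2 carry 1
  1+0+1 = 2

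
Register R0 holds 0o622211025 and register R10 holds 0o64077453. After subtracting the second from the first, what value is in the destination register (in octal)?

0o536111352

Subtract column by column in base 8:
  5-3 → 2
  2-5 → 5 (borrow)
  0-4-1 → 3 (borrow)
  1-7-1 → 1 (borrow)
  1-7-1 → 1 (borrow)
  2-0-1 → 1
  2-4 → 6 (borrow)
  2-6-1 → 3 (borrow)
  6-0-1 → 5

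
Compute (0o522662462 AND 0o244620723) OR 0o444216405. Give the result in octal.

0o444636427

0o522662462 AND 0o244620723 = 0o000620422.
Then OR with 0o444216405.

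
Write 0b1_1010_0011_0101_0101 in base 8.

0o321525

Group the bits in threes: 011 010 001 101 010 101 → 321525.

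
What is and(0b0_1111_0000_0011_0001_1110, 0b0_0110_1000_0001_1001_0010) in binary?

AND bit by bit (1 only where both bits are 1):
  011110000001100011110
& 001101000000110010010
= 001100000000100010010

0b001100000000100010010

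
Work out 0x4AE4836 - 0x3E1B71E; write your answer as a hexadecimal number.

Subtract column by column in base 16:
  6-E → 8 (borrow)
  3-1-1 → 1
  8-7 → 1
  4-B → 9 (borrow)
  E-1-1 → C
  A-E → C (borrow)
  4-3-1 → 0

0xCC9118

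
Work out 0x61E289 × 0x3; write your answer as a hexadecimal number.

0x125A79B

Multiply each base-16 digit by 3, carrying:
  9×3 = 27 → write B carry 1
  8×3+1 = 25 → write 9 carry 1
  2×3+1 = 7 → write 7
  E×3 = 42 → write A carry 2
  1×3+2 = 5 → write 5
  6×3 = 18 → write 2 carry 1
  remaining carry: 1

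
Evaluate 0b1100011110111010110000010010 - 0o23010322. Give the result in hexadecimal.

0b1100011110111010110000010010 = 0xC7BAC12 in hexadecimal.
0o23010322 = 0x4C10D2 in hexadecimal.
Subtract column by column in base 16:
  2-2 → 0
  1-D → 4 (borrow)
  C-0-1 → B
  A-1 → 9
  B-C → F (borrow)
  7-4-1 → 2
  C-0 → C

0xC2F9B40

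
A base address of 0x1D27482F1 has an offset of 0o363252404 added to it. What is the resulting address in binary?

0x1D27482F1 = 0b111010010011101001000001011110001 in binary.
0o363252404 = 0b11110011010101010100000100 in binary.
Add column by column in base 2, right to left:
  1+0 = 1
  0+0 = 0
  0+1 = 1
  0+0 = 0
  1+0 = 1
  1+0 = 1
  1+0 = 1
  1+0 = 1
  0+1 = 1
  1+0 = 1
  0+1 = 1
  0+0 = 0
  0+1 = 1
  0+0 = 0
  0+1 = 1
  1+0 = 1
  0+1 = 1
  0+0 = 0
  1+1 = 0 carry 1
  0+1+1 = 0 carry 1
  1+0+1 = 0 carry 1
  1+0+1 = 0 carry 1
  1+1+1 = 1 carry 1
  0+1+1 = 0 carry 1
  0+1+1 = 0 carry 1
  1+1+1 = 1 carry 1
  0+0+1 = 1
  0+0 = 0
  1+0 = 1
  0+0 = 0
  1+0 = 1
  1+0 = 1
  1+0 = 1

0b111010110010000011101011111110101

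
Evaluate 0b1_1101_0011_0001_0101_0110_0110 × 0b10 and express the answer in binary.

0b11101001100010101011001100

Multiply each base-2 digit by 2, carrying:
  0×2 = 0 → write 0
  1×2 = 2 → write 0 carry 1
  1×2+1 = 3 → write 1 carry 1
  0×2+1 = 1 → write 1
  0×2 = 0 → write 0
  1×2 = 2 → write 0 carry 1
  1×2+1 = 3 → write 1 carry 1
  0×2+1 = 1 → write 1
  1×2 = 2 → write 0 carry 1
  0×2+1 = 1 → write 1
  1×2 = 2 → write 0 carry 1
  0×2+1 = 1 → write 1
  1×2 = 2 → write 0 carry 1
  0×2+1 = 1 → write 1
  0×2 = 0 → write 0
  0×2 = 0 → write 0
  1×2 = 2 → write 0 carry 1
  1×2+1 = 3 → write 1 carry 1
  0×2+1 = 1 → write 1
  0×2 = 0 → write 0
  1×2 = 2 → write 0 carry 1
  0×2+1 = 1 → write 1
  1×2 = 2 → write 0 carry 1
  1×2+1 = 3 → write 1 carry 1
  1×2+1 = 3 → write 1 carry 1
  remaining carry: 1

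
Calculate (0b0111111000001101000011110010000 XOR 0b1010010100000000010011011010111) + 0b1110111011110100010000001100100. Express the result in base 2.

First 0b0111111000001101000011110010000 XOR 0b1010010100000000010011011010111 = 0b1101101100001101010000101000111.
Add column by column in base 2, right to left:
  1+0 = 1
  1+0 = 1
  1+1 = 0 carry 1
  0+0+1 = 1
  0+0 = 0
  0+1 = 1
  1+1 = 0 carry 1
  0+0+1 = 1
  1+0 = 1
  0+0 = 0
  0+0 = 0
  0+0 = 0
  0+0 = 0
  1+1 = 0 carry 1
  0+0+1 = 1
  1+0 = 1
  0+0 = 0
  1+1 = 0 carry 1
  1+0+1 = 0 carry 1
  0+1+1 = 0 carry 1
  0+1+1 = 0 carry 1
  0+1+1 = 0 carry 1
  0+1+1 = 0 carry 1
  1+0+1 = 0 carry 1
  1+1+1 = 1 carry 1
  0+1+1 = 0 carry 1
  1+1+1 = 1 carry 1
  1+0+1 = 0 carry 1
  0+1+1 = 0 carry 1
  1+1+1 = 1 carry 1
  1+1+1 = 1 carry 1
  final carry 1

0b11100101000000001100000110101011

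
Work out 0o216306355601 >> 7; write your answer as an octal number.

7 bits is not a whole number of base-8 digits; in binary: 10001110011000110011101101110000001 >> 7 = 1000111001100011001110110111.

0o1071431667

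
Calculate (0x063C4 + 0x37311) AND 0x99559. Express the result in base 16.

0x19451

Add column by column in base 16, right to left:
  4+1 = 5
  C+1 = D
  3+3 = 6
  6+7 = D
  0+3 = 3
Sum = 0x3D6D5; now AND with 0x99559:
  3&9=1, D&9=9, 6&5=4, D&5=5, 5&9=1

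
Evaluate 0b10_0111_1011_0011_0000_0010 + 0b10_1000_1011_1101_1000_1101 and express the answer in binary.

0b10100000111000010001111

Add column by column in base 2, right to left:
  0+1 = 1
  1+0 = 1
  0+1 = 1
  0+1 = 1
  0+0 = 0
  0+0 = 0
  0+0 = 0
  0+1 = 1
  1+1 = 0 carry 1
  1+0+1 = 0 carry 1
  0+1+1 = 0 carry 1
  0+1+1 = 0 carry 1
  1+1+1 = 1 carry 1
  1+1+1 = 1 carry 1
  0+0+1 = 1
  1+1 = 0 carry 1
  1+0+1 = 0 carry 1
  1+0+1 = 0 carry 1
  1+0+1 = 0 carry 1
  0+1+1 = 0 carry 1
  0+0+1 = 1
  1+1 = 0 carry 1
  final carry 1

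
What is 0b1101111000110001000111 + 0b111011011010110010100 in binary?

0b10101010100000111011011

Add column by column in base 2, right to left:
  1+0 = 1
  1+0 = 1
  1+1 = 0 carry 1
  0+0+1 = 1
  0+1 = 1
  0+0 = 0
  1+0 = 1
  0+1 = 1
  0+1 = 1
  0+0 = 0
  1+1 = 0 carry 1
  1+0+1 = 0 carry 1
  0+1+1 = 0 carry 1
  0+1+1 = 0 carry 1
  0+0+1 = 1
  1+1 = 0 carry 1
  1+1+1 = 1 carry 1
  1+0+1 = 0 carry 1
  1+1+1 = 1 carry 1
  0+1+1 = 0 carry 1
  1+1+1 = 1 carry 1
  1+0+1 = 0 carry 1
  final carry 1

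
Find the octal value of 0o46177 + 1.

0o46200

The trailing 2 digits are 7 (max in base 8), so adding 1 cascades: they roll to 0 and the next digit up increments.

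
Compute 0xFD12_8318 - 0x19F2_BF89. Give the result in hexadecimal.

0xE31FC38F

Subtract column by column in base 16:
  8-9 → F (borrow)
  1-8-1 → 8 (borrow)
  3-F-1 → 3 (borrow)
  8-B-1 → C (borrow)
  2-2-1 → F (borrow)
  1-F-1 → 1 (borrow)
  D-9-1 → 3
  F-1 → E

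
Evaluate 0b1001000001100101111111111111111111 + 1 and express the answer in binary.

0b1001000001100110000000000000000000

The trailing 19 digits are 1 (max in base 2), so adding 1 cascades: they roll to 0 and the next digit up increments.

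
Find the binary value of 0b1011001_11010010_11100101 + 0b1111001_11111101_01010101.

0b110100111101000000111010

Add column by column in base 2, right to left:
  1+1 = 0 carry 1
  0+0+1 = 1
  1+1 = 0 carry 1
  0+0+1 = 1
  0+1 = 1
  1+0 = 1
  1+1 = 0 carry 1
  1+0+1 = 0 carry 1
  0+1+1 = 0 carry 1
  1+0+1 = 0 carry 1
  0+1+1 = 0 carry 1
  0+1+1 = 0 carry 1
  1+1+1 = 1 carry 1
  0+1+1 = 0 carry 1
  1+1+1 = 1 carry 1
  1+1+1 = 1 carry 1
  1+1+1 = 1 carry 1
  0+0+1 = 1
  0+0 = 0
  1+1 = 0 carry 1
  1+1+1 = 1 carry 1
  0+1+1 = 0 carry 1
  1+1+1 = 1 carry 1
  final carry 1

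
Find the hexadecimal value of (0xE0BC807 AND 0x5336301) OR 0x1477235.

0xE0BC807 AND 0x5336301 = 0x4034001.
Then OR with 0x1477235.

0x5477235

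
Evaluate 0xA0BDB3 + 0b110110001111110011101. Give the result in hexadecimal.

0xBBDD50

0b110110001111110011101 = 0x1B1F9D in hexadecimal.
Add column by column in base 16, right to left:
  3+D = 0 carry 1
  B+9+1 = 5 carry 1
  D+F+1 = D carry 1
  B+1+1 = D
  0+B = B
  A+1 = B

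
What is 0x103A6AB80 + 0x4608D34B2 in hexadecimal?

Add column by column in base 16, right to left:
  0+2 = 2
  8+B = 3 carry 1
  B+4+1 = 0 carry 1
  A+3+1 = E
  6+D = 3 carry 1
  A+8+1 = 3 carry 1
  3+0+1 = 4
  0+6 = 6
  1+4 = 5

0x56433E032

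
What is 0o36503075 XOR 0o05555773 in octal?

XOR each oct digit independently (no carries):
  3^0=3, 6^5=3, 5^5=0, 0^5=5, 3^5=6, 0^7=7, 7^7=0, 5^3=6

0o33056706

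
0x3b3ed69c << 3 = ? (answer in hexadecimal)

3 bits is not a whole number of base-16 digits; in binary: 111011001111101101011010011100 << 3 = 111011001111101101011010011100000.

0x1d9f6b4e0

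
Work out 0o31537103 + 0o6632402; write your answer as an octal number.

Add column by column in base 8, right to left:
  3+2 = 5
  0+0 = 0
  1+4 = 5
  7+2 = 1 carry 1
  3+3+1 = 7
  5+6 = 3 carry 1
  1+6+1 = 0 carry 1
  3+0+1 = 4

0o40371505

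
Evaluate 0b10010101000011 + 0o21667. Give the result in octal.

0b10010101000011 = 0o22503 in octal.
Add column by column in base 8, right to left:
  3+7 = 2 carry 1
  0+6+1 = 7
  5+6 = 3 carry 1
  2+1+1 = 4
  2+2 = 4

0o44372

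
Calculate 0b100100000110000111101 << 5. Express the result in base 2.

0b10010000011000011110100000

Left shift by 5: append 5 zero bits.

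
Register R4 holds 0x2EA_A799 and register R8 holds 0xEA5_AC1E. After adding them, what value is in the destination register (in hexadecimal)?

0x119053B7

Add column by column in base 16, right to left:
  9+E = 7 carry 1
  9+1+1 = B
  7+C = 3 carry 1
  A+A+1 = 5 carry 1
  A+5+1 = 0 carry 1
  E+A+1 = 9 carry 1
  2+E+1 = 1 carry 1
  final carry 1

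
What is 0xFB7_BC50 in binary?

Expand each hex digit to 4 bits: F=1111 B=1011 7=0111 B=1011 C=1100 5=0101 0=0000.

0b1111101101111011110001010000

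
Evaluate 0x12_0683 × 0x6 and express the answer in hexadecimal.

Multiply each base-16 digit by 6, carrying:
  3×6 = 18 → write 2 carry 1
  8×6+1 = 49 → write 1 carry 3
  6×6+3 = 39 → write 7 carry 2
  0×6+2 = 2 → write 2
  2×6 = 12 → write C
  1×6 = 6 → write 6

0x6C2712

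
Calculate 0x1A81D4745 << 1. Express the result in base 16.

0x3503A8E8A

1 bits is not a whole number of base-16 digits; in binary: 110101000000111010100011101000101 << 1 = 1101010000001110101000111010001010.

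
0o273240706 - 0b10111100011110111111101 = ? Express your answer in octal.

0b10111100011110111111101 = 0o27436775 in octal.
Subtract column by column in base 8:
  6-5 → 1
  0-7 → 1 (borrow)
  7-7-1 → 7 (borrow)
  0-6-1 → 1 (borrow)
  4-3-1 → 0
  2-4 → 6 (borrow)
  3-7-1 → 3 (borrow)
  7-2-1 → 4
  2-0 → 2

0o243601711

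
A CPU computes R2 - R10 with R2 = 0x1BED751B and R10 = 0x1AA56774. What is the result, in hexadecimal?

Subtract column by column in base 16:
  B-4 → 7
  1-7 → A (borrow)
  5-7-1 → D (borrow)
  7-6-1 → 0
  D-5 → 8
  E-A → 4
  B-A → 1
  1-1 → 0

0x1480DA7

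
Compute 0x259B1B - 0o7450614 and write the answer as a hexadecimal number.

0o7450614 = 0x1E518C in hexadecimal.
Subtract column by column in base 16:
  B-C → F (borrow)
  1-8-1 → 8 (borrow)
  B-1-1 → 9
  9-5 → 4
  5-E → 7 (borrow)
  2-1-1 → 0

0x7498F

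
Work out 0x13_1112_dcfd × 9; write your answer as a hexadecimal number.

0xab99a9c4e5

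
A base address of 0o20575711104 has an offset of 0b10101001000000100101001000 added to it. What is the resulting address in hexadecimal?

0x889B9B8C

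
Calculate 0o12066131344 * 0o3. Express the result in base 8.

Multiply each base-8 digit by 3, carrying:
  4×3 = 12 → write 4 carry 1
  4×3+1 = 13 → write 5 carry 1
  3×3+1 = 10 → write 2 carry 1
  1×3+1 = 4 → write 4
  3×3 = 9 → write 1 carry 1
  1×3+1 = 4 → write 4
  6×3 = 18 → write 2 carry 2
  6×3+2 = 20 → write 4 carry 2
  0×3+2 = 2 → write 2
  2×3 = 6 → write 6
  1×3 = 3 → write 3

0o36242414254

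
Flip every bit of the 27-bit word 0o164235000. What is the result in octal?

Each oct digit d becomes 7−d:
  1→6, 6→1, 4→3, 2→5, 3→4, 5→2, 0→7, 0→7, 0→7

0o613542777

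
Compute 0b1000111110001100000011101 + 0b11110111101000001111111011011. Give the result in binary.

0b100000000100110011011111111000

Add column by column in base 2, right to left:
  1+1 = 0 carry 1
  0+1+1 = 0 carry 1
  1+0+1 = 0 carry 1
  1+1+1 = 1 carry 1
  1+1+1 = 1 carry 1
  0+0+1 = 1
  0+1 = 1
  0+1 = 1
  0+1 = 1
  0+1 = 1
  0+1 = 1
  1+1 = 0 carry 1
  1+1+1 = 1 carry 1
  0+0+1 = 1
  0+0 = 0
  0+0 = 0
  1+0 = 1
  1+0 = 1
  1+1 = 0 carry 1
  1+0+1 = 0 carry 1
  1+1+1 = 1 carry 1
  0+1+1 = 0 carry 1
  0+1+1 = 0 carry 1
  0+1+1 = 0 carry 1
  1+0+1 = 0 carry 1
  0+1+1 = 0 carry 1
  0+1+1 = 0 carry 1
  0+1+1 = 0 carry 1
  0+1+1 = 0 carry 1
  final carry 1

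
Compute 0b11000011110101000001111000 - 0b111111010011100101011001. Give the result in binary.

0b10000100100001011100011111

Subtract column by column in base 2:
  0-1 → 1 (borrow)
  0-0-1 → 1 (borrow)
  0-0-1 → 1 (borrow)
  1-1-1 → 1 (borrow)
  1-1-1 → 1 (borrow)
  1-0-1 → 0
  1-1 → 0
  0-0 → 0
  0-1 → 1 (borrow)
  0-0-1 → 1 (borrow)
  0-0-1 → 1 (borrow)
  0-1-1 → 0 (borrow)
  1-1-1 → 1 (borrow)
  0-1-1 → 0 (borrow)
  1-0-1 → 0
  0-0 → 0
  1-1 → 0
  1-0 → 1
  1-1 → 0
  1-1 → 0
  0-1 → 1 (borrow)
  0-1-1 → 0 (borrow)
  0-1-1 → 0 (borrow)
  0-1-1 → 0 (borrow)
  1-0-1 → 0
  1-0 → 1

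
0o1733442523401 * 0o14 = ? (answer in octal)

0o27112637752014

Multiply each base-8 digit by 12, carrying:
  1×12 = 12 → write 4 carry 1
  0×12+1 = 1 → write 1
  4×12 = 48 → write 0 carry 6
  3×12+6 = 42 → write 2 carry 5
  2×12+5 = 29 → write 5 carry 3
  5×12+3 = 63 → write 7 carry 7
  2×12+7 = 31 → write 7 carry 3
  4×12+3 = 51 → write 3 carry 6
  4×12+6 = 54 → write 6 carry 6
  3×12+6 = 42 → write 2 carry 5
  3×12+5 = 41 → write 1 carry 5
  7×12+5 = 89 → write 1 carry 11
  1×12+11 = 23 → write 7 carry 2
  remaining carry: 2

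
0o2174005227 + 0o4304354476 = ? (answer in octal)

Add column by column in base 8, right to left:
  7+6 = 5 carry 1
  2+7+1 = 2 carry 1
  2+4+1 = 7
  5+4 = 1 carry 1
  0+5+1 = 6
  0+3 = 3
  4+4 = 0 carry 1
  7+0+1 = 0 carry 1
  1+3+1 = 5
  2+4 = 6

0o6500361725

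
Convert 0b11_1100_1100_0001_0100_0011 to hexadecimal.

Group the bits into nibbles: 0011 1100 1100 0001 0100 0011 → 3cc143.

0x3cc143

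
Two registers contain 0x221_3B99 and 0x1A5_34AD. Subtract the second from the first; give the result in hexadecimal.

0x7C06EC

Subtract column by column in base 16:
  9-D → C (borrow)
  9-A-1 → E (borrow)
  B-4-1 → 6
  3-3 → 0
  1-5 → C (borrow)
  2-A-1 → 7 (borrow)
  2-1-1 → 0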